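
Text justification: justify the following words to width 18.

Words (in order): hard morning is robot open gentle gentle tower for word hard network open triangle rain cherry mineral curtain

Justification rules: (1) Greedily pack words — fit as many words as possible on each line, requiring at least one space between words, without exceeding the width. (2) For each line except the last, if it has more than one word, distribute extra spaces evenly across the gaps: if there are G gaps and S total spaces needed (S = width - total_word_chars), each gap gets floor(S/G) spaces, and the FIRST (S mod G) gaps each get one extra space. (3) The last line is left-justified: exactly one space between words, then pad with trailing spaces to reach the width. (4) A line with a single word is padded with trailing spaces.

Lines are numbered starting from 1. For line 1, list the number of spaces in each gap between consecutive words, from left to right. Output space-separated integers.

Answer: 3 2

Derivation:
Line 1: ['hard', 'morning', 'is'] (min_width=15, slack=3)
Line 2: ['robot', 'open', 'gentle'] (min_width=17, slack=1)
Line 3: ['gentle', 'tower', 'for'] (min_width=16, slack=2)
Line 4: ['word', 'hard', 'network'] (min_width=17, slack=1)
Line 5: ['open', 'triangle', 'rain'] (min_width=18, slack=0)
Line 6: ['cherry', 'mineral'] (min_width=14, slack=4)
Line 7: ['curtain'] (min_width=7, slack=11)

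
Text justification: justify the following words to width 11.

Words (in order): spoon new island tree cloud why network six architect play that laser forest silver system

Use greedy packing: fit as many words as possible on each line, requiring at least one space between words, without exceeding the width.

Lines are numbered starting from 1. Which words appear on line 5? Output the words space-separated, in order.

Answer: architect

Derivation:
Line 1: ['spoon', 'new'] (min_width=9, slack=2)
Line 2: ['island', 'tree'] (min_width=11, slack=0)
Line 3: ['cloud', 'why'] (min_width=9, slack=2)
Line 4: ['network', 'six'] (min_width=11, slack=0)
Line 5: ['architect'] (min_width=9, slack=2)
Line 6: ['play', 'that'] (min_width=9, slack=2)
Line 7: ['laser'] (min_width=5, slack=6)
Line 8: ['forest'] (min_width=6, slack=5)
Line 9: ['silver'] (min_width=6, slack=5)
Line 10: ['system'] (min_width=6, slack=5)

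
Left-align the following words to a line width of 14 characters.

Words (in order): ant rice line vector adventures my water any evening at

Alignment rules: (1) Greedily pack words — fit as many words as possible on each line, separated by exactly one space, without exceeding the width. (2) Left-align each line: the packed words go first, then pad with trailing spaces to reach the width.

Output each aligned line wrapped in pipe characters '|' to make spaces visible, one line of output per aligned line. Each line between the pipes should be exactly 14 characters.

Line 1: ['ant', 'rice', 'line'] (min_width=13, slack=1)
Line 2: ['vector'] (min_width=6, slack=8)
Line 3: ['adventures', 'my'] (min_width=13, slack=1)
Line 4: ['water', 'any'] (min_width=9, slack=5)
Line 5: ['evening', 'at'] (min_width=10, slack=4)

Answer: |ant rice line |
|vector        |
|adventures my |
|water any     |
|evening at    |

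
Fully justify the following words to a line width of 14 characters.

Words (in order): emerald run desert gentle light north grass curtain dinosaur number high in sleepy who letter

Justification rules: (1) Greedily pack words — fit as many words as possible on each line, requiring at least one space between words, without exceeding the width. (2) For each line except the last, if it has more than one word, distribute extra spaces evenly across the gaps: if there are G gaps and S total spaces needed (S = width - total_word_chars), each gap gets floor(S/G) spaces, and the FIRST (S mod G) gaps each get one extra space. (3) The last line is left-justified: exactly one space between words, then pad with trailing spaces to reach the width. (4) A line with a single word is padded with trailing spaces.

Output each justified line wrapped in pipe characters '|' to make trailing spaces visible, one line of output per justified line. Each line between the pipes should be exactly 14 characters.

Answer: |emerald    run|
|desert  gentle|
|light    north|
|grass  curtain|
|dinosaur      |
|number high in|
|sleepy     who|
|letter        |

Derivation:
Line 1: ['emerald', 'run'] (min_width=11, slack=3)
Line 2: ['desert', 'gentle'] (min_width=13, slack=1)
Line 3: ['light', 'north'] (min_width=11, slack=3)
Line 4: ['grass', 'curtain'] (min_width=13, slack=1)
Line 5: ['dinosaur'] (min_width=8, slack=6)
Line 6: ['number', 'high', 'in'] (min_width=14, slack=0)
Line 7: ['sleepy', 'who'] (min_width=10, slack=4)
Line 8: ['letter'] (min_width=6, slack=8)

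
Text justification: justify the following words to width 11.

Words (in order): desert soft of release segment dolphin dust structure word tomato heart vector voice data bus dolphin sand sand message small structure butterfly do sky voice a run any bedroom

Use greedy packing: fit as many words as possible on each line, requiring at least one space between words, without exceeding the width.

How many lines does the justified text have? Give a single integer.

Answer: 19

Derivation:
Line 1: ['desert', 'soft'] (min_width=11, slack=0)
Line 2: ['of', 'release'] (min_width=10, slack=1)
Line 3: ['segment'] (min_width=7, slack=4)
Line 4: ['dolphin'] (min_width=7, slack=4)
Line 5: ['dust'] (min_width=4, slack=7)
Line 6: ['structure'] (min_width=9, slack=2)
Line 7: ['word', 'tomato'] (min_width=11, slack=0)
Line 8: ['heart'] (min_width=5, slack=6)
Line 9: ['vector'] (min_width=6, slack=5)
Line 10: ['voice', 'data'] (min_width=10, slack=1)
Line 11: ['bus', 'dolphin'] (min_width=11, slack=0)
Line 12: ['sand', 'sand'] (min_width=9, slack=2)
Line 13: ['message'] (min_width=7, slack=4)
Line 14: ['small'] (min_width=5, slack=6)
Line 15: ['structure'] (min_width=9, slack=2)
Line 16: ['butterfly'] (min_width=9, slack=2)
Line 17: ['do', 'sky'] (min_width=6, slack=5)
Line 18: ['voice', 'a', 'run'] (min_width=11, slack=0)
Line 19: ['any', 'bedroom'] (min_width=11, slack=0)
Total lines: 19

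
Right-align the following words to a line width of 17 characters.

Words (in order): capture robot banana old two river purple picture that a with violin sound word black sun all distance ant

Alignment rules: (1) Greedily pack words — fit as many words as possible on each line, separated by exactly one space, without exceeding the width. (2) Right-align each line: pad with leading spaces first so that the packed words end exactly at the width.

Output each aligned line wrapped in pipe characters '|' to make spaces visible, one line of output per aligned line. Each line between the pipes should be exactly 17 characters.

Answer: |    capture robot|
|   banana old two|
|     river purple|
|   picture that a|
|with violin sound|
|   word black sun|
| all distance ant|

Derivation:
Line 1: ['capture', 'robot'] (min_width=13, slack=4)
Line 2: ['banana', 'old', 'two'] (min_width=14, slack=3)
Line 3: ['river', 'purple'] (min_width=12, slack=5)
Line 4: ['picture', 'that', 'a'] (min_width=14, slack=3)
Line 5: ['with', 'violin', 'sound'] (min_width=17, slack=0)
Line 6: ['word', 'black', 'sun'] (min_width=14, slack=3)
Line 7: ['all', 'distance', 'ant'] (min_width=16, slack=1)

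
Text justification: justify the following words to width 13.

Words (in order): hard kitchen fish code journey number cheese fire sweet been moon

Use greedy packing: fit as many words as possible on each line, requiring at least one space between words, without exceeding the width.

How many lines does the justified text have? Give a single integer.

Answer: 6

Derivation:
Line 1: ['hard', 'kitchen'] (min_width=12, slack=1)
Line 2: ['fish', 'code'] (min_width=9, slack=4)
Line 3: ['journey'] (min_width=7, slack=6)
Line 4: ['number', 'cheese'] (min_width=13, slack=0)
Line 5: ['fire', 'sweet'] (min_width=10, slack=3)
Line 6: ['been', 'moon'] (min_width=9, slack=4)
Total lines: 6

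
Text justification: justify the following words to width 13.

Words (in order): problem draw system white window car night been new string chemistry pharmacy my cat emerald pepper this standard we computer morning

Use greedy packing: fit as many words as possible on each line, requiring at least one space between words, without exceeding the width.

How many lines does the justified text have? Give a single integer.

Line 1: ['problem', 'draw'] (min_width=12, slack=1)
Line 2: ['system', 'white'] (min_width=12, slack=1)
Line 3: ['window', 'car'] (min_width=10, slack=3)
Line 4: ['night', 'been'] (min_width=10, slack=3)
Line 5: ['new', 'string'] (min_width=10, slack=3)
Line 6: ['chemistry'] (min_width=9, slack=4)
Line 7: ['pharmacy', 'my'] (min_width=11, slack=2)
Line 8: ['cat', 'emerald'] (min_width=11, slack=2)
Line 9: ['pepper', 'this'] (min_width=11, slack=2)
Line 10: ['standard', 'we'] (min_width=11, slack=2)
Line 11: ['computer'] (min_width=8, slack=5)
Line 12: ['morning'] (min_width=7, slack=6)
Total lines: 12

Answer: 12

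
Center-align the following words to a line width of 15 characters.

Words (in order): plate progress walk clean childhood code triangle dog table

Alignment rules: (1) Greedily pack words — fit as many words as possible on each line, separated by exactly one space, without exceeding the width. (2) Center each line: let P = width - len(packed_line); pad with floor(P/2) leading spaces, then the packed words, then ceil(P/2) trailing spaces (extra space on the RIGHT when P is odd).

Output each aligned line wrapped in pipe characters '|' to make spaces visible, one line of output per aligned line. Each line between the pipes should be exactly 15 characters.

Line 1: ['plate', 'progress'] (min_width=14, slack=1)
Line 2: ['walk', 'clean'] (min_width=10, slack=5)
Line 3: ['childhood', 'code'] (min_width=14, slack=1)
Line 4: ['triangle', 'dog'] (min_width=12, slack=3)
Line 5: ['table'] (min_width=5, slack=10)

Answer: |plate progress |
|  walk clean   |
|childhood code |
| triangle dog  |
|     table     |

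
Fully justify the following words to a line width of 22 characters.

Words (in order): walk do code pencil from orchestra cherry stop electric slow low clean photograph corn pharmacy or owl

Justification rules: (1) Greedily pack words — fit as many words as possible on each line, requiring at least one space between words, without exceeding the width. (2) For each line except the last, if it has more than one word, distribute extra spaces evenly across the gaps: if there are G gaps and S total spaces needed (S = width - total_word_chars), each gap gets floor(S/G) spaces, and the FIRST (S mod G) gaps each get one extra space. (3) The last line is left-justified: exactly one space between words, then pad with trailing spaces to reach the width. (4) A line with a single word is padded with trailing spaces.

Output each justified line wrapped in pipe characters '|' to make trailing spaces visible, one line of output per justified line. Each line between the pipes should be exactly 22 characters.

Answer: |walk  do  code  pencil|
|from  orchestra cherry|
|stop electric slow low|
|clean  photograph corn|
|pharmacy or owl       |

Derivation:
Line 1: ['walk', 'do', 'code', 'pencil'] (min_width=19, slack=3)
Line 2: ['from', 'orchestra', 'cherry'] (min_width=21, slack=1)
Line 3: ['stop', 'electric', 'slow', 'low'] (min_width=22, slack=0)
Line 4: ['clean', 'photograph', 'corn'] (min_width=21, slack=1)
Line 5: ['pharmacy', 'or', 'owl'] (min_width=15, slack=7)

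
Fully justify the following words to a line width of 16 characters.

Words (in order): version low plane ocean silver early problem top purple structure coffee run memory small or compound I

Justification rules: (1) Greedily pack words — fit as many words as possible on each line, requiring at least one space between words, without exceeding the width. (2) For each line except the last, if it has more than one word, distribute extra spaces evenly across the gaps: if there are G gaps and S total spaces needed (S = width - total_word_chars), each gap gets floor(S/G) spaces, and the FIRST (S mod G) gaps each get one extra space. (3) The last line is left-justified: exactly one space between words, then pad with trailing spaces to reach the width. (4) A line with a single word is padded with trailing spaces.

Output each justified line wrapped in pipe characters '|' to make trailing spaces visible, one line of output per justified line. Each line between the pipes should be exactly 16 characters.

Answer: |version      low|
|plane      ocean|
|silver     early|
|problem      top|
|purple structure|
|coffee       run|
|memory  small or|
|compound I      |

Derivation:
Line 1: ['version', 'low'] (min_width=11, slack=5)
Line 2: ['plane', 'ocean'] (min_width=11, slack=5)
Line 3: ['silver', 'early'] (min_width=12, slack=4)
Line 4: ['problem', 'top'] (min_width=11, slack=5)
Line 5: ['purple', 'structure'] (min_width=16, slack=0)
Line 6: ['coffee', 'run'] (min_width=10, slack=6)
Line 7: ['memory', 'small', 'or'] (min_width=15, slack=1)
Line 8: ['compound', 'I'] (min_width=10, slack=6)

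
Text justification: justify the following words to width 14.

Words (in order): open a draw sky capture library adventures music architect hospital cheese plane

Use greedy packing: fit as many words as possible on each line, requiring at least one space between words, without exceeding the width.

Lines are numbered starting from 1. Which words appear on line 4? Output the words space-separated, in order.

Line 1: ['open', 'a', 'draw'] (min_width=11, slack=3)
Line 2: ['sky', 'capture'] (min_width=11, slack=3)
Line 3: ['library'] (min_width=7, slack=7)
Line 4: ['adventures'] (min_width=10, slack=4)
Line 5: ['music'] (min_width=5, slack=9)
Line 6: ['architect'] (min_width=9, slack=5)
Line 7: ['hospital'] (min_width=8, slack=6)
Line 8: ['cheese', 'plane'] (min_width=12, slack=2)

Answer: adventures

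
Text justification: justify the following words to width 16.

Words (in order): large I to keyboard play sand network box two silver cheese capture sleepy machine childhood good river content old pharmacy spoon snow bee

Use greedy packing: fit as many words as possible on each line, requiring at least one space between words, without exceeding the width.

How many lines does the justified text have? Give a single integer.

Answer: 10

Derivation:
Line 1: ['large', 'I', 'to'] (min_width=10, slack=6)
Line 2: ['keyboard', 'play'] (min_width=13, slack=3)
Line 3: ['sand', 'network', 'box'] (min_width=16, slack=0)
Line 4: ['two', 'silver'] (min_width=10, slack=6)
Line 5: ['cheese', 'capture'] (min_width=14, slack=2)
Line 6: ['sleepy', 'machine'] (min_width=14, slack=2)
Line 7: ['childhood', 'good'] (min_width=14, slack=2)
Line 8: ['river', 'content'] (min_width=13, slack=3)
Line 9: ['old', 'pharmacy'] (min_width=12, slack=4)
Line 10: ['spoon', 'snow', 'bee'] (min_width=14, slack=2)
Total lines: 10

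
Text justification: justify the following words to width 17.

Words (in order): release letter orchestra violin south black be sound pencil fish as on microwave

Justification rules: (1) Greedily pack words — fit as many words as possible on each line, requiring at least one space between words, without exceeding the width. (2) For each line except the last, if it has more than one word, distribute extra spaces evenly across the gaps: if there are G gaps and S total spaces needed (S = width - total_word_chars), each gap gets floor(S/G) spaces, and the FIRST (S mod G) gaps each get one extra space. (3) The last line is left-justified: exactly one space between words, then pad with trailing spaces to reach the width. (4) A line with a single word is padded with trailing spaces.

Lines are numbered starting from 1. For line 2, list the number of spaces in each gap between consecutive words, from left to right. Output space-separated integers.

Answer: 2

Derivation:
Line 1: ['release', 'letter'] (min_width=14, slack=3)
Line 2: ['orchestra', 'violin'] (min_width=16, slack=1)
Line 3: ['south', 'black', 'be'] (min_width=14, slack=3)
Line 4: ['sound', 'pencil', 'fish'] (min_width=17, slack=0)
Line 5: ['as', 'on', 'microwave'] (min_width=15, slack=2)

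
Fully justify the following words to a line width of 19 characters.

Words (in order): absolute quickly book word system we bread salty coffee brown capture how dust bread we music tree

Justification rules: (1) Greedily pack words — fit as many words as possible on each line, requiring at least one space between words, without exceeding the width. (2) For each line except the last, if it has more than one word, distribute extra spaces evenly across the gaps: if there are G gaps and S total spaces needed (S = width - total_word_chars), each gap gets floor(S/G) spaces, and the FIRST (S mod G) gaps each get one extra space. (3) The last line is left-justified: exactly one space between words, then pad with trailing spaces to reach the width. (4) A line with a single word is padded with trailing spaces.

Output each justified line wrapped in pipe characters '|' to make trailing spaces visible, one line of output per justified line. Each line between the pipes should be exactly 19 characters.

Line 1: ['absolute', 'quickly'] (min_width=16, slack=3)
Line 2: ['book', 'word', 'system', 'we'] (min_width=19, slack=0)
Line 3: ['bread', 'salty', 'coffee'] (min_width=18, slack=1)
Line 4: ['brown', 'capture', 'how'] (min_width=17, slack=2)
Line 5: ['dust', 'bread', 'we', 'music'] (min_width=19, slack=0)
Line 6: ['tree'] (min_width=4, slack=15)

Answer: |absolute    quickly|
|book word system we|
|bread  salty coffee|
|brown  capture  how|
|dust bread we music|
|tree               |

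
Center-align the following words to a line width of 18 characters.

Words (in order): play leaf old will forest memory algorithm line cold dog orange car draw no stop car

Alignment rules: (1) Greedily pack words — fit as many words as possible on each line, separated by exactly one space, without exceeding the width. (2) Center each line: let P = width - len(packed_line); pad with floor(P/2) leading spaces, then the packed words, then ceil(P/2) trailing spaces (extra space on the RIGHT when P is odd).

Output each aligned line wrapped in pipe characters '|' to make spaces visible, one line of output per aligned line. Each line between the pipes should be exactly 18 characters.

Line 1: ['play', 'leaf', 'old', 'will'] (min_width=18, slack=0)
Line 2: ['forest', 'memory'] (min_width=13, slack=5)
Line 3: ['algorithm', 'line'] (min_width=14, slack=4)
Line 4: ['cold', 'dog', 'orange'] (min_width=15, slack=3)
Line 5: ['car', 'draw', 'no', 'stop'] (min_width=16, slack=2)
Line 6: ['car'] (min_width=3, slack=15)

Answer: |play leaf old will|
|  forest memory   |
|  algorithm line  |
| cold dog orange  |
| car draw no stop |
|       car        |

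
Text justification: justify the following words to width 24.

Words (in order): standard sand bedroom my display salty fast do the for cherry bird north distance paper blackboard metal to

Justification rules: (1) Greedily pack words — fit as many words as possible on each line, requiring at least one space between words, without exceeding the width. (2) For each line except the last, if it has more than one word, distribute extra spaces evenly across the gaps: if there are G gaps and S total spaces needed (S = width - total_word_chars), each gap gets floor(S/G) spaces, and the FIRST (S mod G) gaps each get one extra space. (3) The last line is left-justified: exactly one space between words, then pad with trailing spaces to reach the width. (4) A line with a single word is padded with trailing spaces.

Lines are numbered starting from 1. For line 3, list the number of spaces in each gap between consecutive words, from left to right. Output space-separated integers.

Line 1: ['standard', 'sand', 'bedroom', 'my'] (min_width=24, slack=0)
Line 2: ['display', 'salty', 'fast', 'do'] (min_width=21, slack=3)
Line 3: ['the', 'for', 'cherry', 'bird'] (min_width=19, slack=5)
Line 4: ['north', 'distance', 'paper'] (min_width=20, slack=4)
Line 5: ['blackboard', 'metal', 'to'] (min_width=19, slack=5)

Answer: 3 3 2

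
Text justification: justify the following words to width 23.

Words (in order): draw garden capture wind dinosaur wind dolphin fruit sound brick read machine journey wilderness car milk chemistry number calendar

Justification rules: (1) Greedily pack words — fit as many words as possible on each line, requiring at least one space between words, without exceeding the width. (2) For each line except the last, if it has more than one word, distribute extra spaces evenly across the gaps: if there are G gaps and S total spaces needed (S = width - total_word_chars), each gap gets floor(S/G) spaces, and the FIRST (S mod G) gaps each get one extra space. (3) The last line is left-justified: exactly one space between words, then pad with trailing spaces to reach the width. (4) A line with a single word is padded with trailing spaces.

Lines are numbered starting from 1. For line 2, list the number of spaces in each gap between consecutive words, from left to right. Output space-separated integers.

Line 1: ['draw', 'garden', 'capture'] (min_width=19, slack=4)
Line 2: ['wind', 'dinosaur', 'wind'] (min_width=18, slack=5)
Line 3: ['dolphin', 'fruit', 'sound'] (min_width=19, slack=4)
Line 4: ['brick', 'read', 'machine'] (min_width=18, slack=5)
Line 5: ['journey', 'wilderness', 'car'] (min_width=22, slack=1)
Line 6: ['milk', 'chemistry', 'number'] (min_width=21, slack=2)
Line 7: ['calendar'] (min_width=8, slack=15)

Answer: 4 3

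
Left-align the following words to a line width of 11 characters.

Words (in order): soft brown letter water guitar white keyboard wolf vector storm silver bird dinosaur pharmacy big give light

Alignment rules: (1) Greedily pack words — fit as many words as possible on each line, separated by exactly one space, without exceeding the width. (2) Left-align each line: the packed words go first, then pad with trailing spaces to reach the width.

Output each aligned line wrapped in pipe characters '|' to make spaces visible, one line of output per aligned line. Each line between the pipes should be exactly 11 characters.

Line 1: ['soft', 'brown'] (min_width=10, slack=1)
Line 2: ['letter'] (min_width=6, slack=5)
Line 3: ['water'] (min_width=5, slack=6)
Line 4: ['guitar'] (min_width=6, slack=5)
Line 5: ['white'] (min_width=5, slack=6)
Line 6: ['keyboard'] (min_width=8, slack=3)
Line 7: ['wolf', 'vector'] (min_width=11, slack=0)
Line 8: ['storm'] (min_width=5, slack=6)
Line 9: ['silver', 'bird'] (min_width=11, slack=0)
Line 10: ['dinosaur'] (min_width=8, slack=3)
Line 11: ['pharmacy'] (min_width=8, slack=3)
Line 12: ['big', 'give'] (min_width=8, slack=3)
Line 13: ['light'] (min_width=5, slack=6)

Answer: |soft brown |
|letter     |
|water      |
|guitar     |
|white      |
|keyboard   |
|wolf vector|
|storm      |
|silver bird|
|dinosaur   |
|pharmacy   |
|big give   |
|light      |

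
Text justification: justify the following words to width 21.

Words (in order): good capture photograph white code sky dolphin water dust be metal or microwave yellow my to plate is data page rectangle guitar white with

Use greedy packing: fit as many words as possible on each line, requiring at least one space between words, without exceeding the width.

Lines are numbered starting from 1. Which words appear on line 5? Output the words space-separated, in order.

Line 1: ['good', 'capture'] (min_width=12, slack=9)
Line 2: ['photograph', 'white', 'code'] (min_width=21, slack=0)
Line 3: ['sky', 'dolphin', 'water'] (min_width=17, slack=4)
Line 4: ['dust', 'be', 'metal', 'or'] (min_width=16, slack=5)
Line 5: ['microwave', 'yellow', 'my'] (min_width=19, slack=2)
Line 6: ['to', 'plate', 'is', 'data', 'page'] (min_width=21, slack=0)
Line 7: ['rectangle', 'guitar'] (min_width=16, slack=5)
Line 8: ['white', 'with'] (min_width=10, slack=11)

Answer: microwave yellow my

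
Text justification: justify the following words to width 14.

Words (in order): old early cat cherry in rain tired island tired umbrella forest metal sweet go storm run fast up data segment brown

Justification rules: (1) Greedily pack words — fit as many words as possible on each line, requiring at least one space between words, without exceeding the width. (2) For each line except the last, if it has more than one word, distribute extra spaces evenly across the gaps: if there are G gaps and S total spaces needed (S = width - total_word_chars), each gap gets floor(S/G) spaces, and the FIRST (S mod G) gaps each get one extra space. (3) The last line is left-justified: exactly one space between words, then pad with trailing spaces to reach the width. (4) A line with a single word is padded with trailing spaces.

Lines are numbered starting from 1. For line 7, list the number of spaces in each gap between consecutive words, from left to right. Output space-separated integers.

Line 1: ['old', 'early', 'cat'] (min_width=13, slack=1)
Line 2: ['cherry', 'in', 'rain'] (min_width=14, slack=0)
Line 3: ['tired', 'island'] (min_width=12, slack=2)
Line 4: ['tired', 'umbrella'] (min_width=14, slack=0)
Line 5: ['forest', 'metal'] (min_width=12, slack=2)
Line 6: ['sweet', 'go', 'storm'] (min_width=14, slack=0)
Line 7: ['run', 'fast', 'up'] (min_width=11, slack=3)
Line 8: ['data', 'segment'] (min_width=12, slack=2)
Line 9: ['brown'] (min_width=5, slack=9)

Answer: 3 2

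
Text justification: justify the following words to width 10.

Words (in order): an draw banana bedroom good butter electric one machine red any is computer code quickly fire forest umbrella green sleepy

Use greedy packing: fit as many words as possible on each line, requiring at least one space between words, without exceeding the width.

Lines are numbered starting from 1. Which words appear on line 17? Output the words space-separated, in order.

Line 1: ['an', 'draw'] (min_width=7, slack=3)
Line 2: ['banana'] (min_width=6, slack=4)
Line 3: ['bedroom'] (min_width=7, slack=3)
Line 4: ['good'] (min_width=4, slack=6)
Line 5: ['butter'] (min_width=6, slack=4)
Line 6: ['electric'] (min_width=8, slack=2)
Line 7: ['one'] (min_width=3, slack=7)
Line 8: ['machine'] (min_width=7, slack=3)
Line 9: ['red', 'any', 'is'] (min_width=10, slack=0)
Line 10: ['computer'] (min_width=8, slack=2)
Line 11: ['code'] (min_width=4, slack=6)
Line 12: ['quickly'] (min_width=7, slack=3)
Line 13: ['fire'] (min_width=4, slack=6)
Line 14: ['forest'] (min_width=6, slack=4)
Line 15: ['umbrella'] (min_width=8, slack=2)
Line 16: ['green'] (min_width=5, slack=5)
Line 17: ['sleepy'] (min_width=6, slack=4)

Answer: sleepy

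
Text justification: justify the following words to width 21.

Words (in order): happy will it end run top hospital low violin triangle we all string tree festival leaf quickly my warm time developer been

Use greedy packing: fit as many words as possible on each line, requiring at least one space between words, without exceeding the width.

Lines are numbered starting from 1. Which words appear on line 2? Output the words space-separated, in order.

Line 1: ['happy', 'will', 'it', 'end', 'run'] (min_width=21, slack=0)
Line 2: ['top', 'hospital', 'low'] (min_width=16, slack=5)
Line 3: ['violin', 'triangle', 'we'] (min_width=18, slack=3)
Line 4: ['all', 'string', 'tree'] (min_width=15, slack=6)
Line 5: ['festival', 'leaf', 'quickly'] (min_width=21, slack=0)
Line 6: ['my', 'warm', 'time'] (min_width=12, slack=9)
Line 7: ['developer', 'been'] (min_width=14, slack=7)

Answer: top hospital low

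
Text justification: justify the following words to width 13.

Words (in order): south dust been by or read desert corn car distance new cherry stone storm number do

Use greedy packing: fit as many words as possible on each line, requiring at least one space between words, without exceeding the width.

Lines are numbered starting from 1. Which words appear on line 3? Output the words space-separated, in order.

Answer: read desert

Derivation:
Line 1: ['south', 'dust'] (min_width=10, slack=3)
Line 2: ['been', 'by', 'or'] (min_width=10, slack=3)
Line 3: ['read', 'desert'] (min_width=11, slack=2)
Line 4: ['corn', 'car'] (min_width=8, slack=5)
Line 5: ['distance', 'new'] (min_width=12, slack=1)
Line 6: ['cherry', 'stone'] (min_width=12, slack=1)
Line 7: ['storm', 'number'] (min_width=12, slack=1)
Line 8: ['do'] (min_width=2, slack=11)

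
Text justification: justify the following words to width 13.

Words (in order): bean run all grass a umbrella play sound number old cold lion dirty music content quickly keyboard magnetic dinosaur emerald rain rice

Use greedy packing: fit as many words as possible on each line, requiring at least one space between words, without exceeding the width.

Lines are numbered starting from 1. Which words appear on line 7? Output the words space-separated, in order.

Line 1: ['bean', 'run', 'all'] (min_width=12, slack=1)
Line 2: ['grass', 'a'] (min_width=7, slack=6)
Line 3: ['umbrella', 'play'] (min_width=13, slack=0)
Line 4: ['sound', 'number'] (min_width=12, slack=1)
Line 5: ['old', 'cold', 'lion'] (min_width=13, slack=0)
Line 6: ['dirty', 'music'] (min_width=11, slack=2)
Line 7: ['content'] (min_width=7, slack=6)
Line 8: ['quickly'] (min_width=7, slack=6)
Line 9: ['keyboard'] (min_width=8, slack=5)
Line 10: ['magnetic'] (min_width=8, slack=5)
Line 11: ['dinosaur'] (min_width=8, slack=5)
Line 12: ['emerald', 'rain'] (min_width=12, slack=1)
Line 13: ['rice'] (min_width=4, slack=9)

Answer: content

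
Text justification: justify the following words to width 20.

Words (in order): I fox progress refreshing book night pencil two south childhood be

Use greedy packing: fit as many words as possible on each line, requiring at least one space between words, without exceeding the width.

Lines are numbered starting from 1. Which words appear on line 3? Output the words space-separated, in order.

Answer: night pencil two

Derivation:
Line 1: ['I', 'fox', 'progress'] (min_width=14, slack=6)
Line 2: ['refreshing', 'book'] (min_width=15, slack=5)
Line 3: ['night', 'pencil', 'two'] (min_width=16, slack=4)
Line 4: ['south', 'childhood', 'be'] (min_width=18, slack=2)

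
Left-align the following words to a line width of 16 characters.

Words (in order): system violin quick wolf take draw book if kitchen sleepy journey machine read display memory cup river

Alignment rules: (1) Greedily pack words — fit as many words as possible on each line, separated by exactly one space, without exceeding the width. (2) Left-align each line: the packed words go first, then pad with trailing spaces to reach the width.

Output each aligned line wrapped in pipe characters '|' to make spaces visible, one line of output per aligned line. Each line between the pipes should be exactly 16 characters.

Line 1: ['system', 'violin'] (min_width=13, slack=3)
Line 2: ['quick', 'wolf', 'take'] (min_width=15, slack=1)
Line 3: ['draw', 'book', 'if'] (min_width=12, slack=4)
Line 4: ['kitchen', 'sleepy'] (min_width=14, slack=2)
Line 5: ['journey', 'machine'] (min_width=15, slack=1)
Line 6: ['read', 'display'] (min_width=12, slack=4)
Line 7: ['memory', 'cup', 'river'] (min_width=16, slack=0)

Answer: |system violin   |
|quick wolf take |
|draw book if    |
|kitchen sleepy  |
|journey machine |
|read display    |
|memory cup river|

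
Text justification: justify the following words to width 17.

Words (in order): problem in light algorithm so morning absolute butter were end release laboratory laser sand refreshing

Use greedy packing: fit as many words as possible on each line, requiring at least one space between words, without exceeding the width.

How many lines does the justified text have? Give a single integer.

Answer: 7

Derivation:
Line 1: ['problem', 'in', 'light'] (min_width=16, slack=1)
Line 2: ['algorithm', 'so'] (min_width=12, slack=5)
Line 3: ['morning', 'absolute'] (min_width=16, slack=1)
Line 4: ['butter', 'were', 'end'] (min_width=15, slack=2)
Line 5: ['release'] (min_width=7, slack=10)
Line 6: ['laboratory', 'laser'] (min_width=16, slack=1)
Line 7: ['sand', 'refreshing'] (min_width=15, slack=2)
Total lines: 7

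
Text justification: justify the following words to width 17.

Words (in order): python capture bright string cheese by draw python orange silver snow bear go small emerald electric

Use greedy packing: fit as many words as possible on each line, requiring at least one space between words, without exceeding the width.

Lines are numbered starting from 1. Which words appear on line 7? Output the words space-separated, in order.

Line 1: ['python', 'capture'] (min_width=14, slack=3)
Line 2: ['bright', 'string'] (min_width=13, slack=4)
Line 3: ['cheese', 'by', 'draw'] (min_width=14, slack=3)
Line 4: ['python', 'orange'] (min_width=13, slack=4)
Line 5: ['silver', 'snow', 'bear'] (min_width=16, slack=1)
Line 6: ['go', 'small', 'emerald'] (min_width=16, slack=1)
Line 7: ['electric'] (min_width=8, slack=9)

Answer: electric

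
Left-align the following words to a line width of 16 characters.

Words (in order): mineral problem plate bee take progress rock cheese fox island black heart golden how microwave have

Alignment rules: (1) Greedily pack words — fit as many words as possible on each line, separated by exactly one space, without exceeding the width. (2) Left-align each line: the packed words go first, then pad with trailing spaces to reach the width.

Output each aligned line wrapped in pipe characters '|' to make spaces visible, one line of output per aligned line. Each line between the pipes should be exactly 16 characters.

Answer: |mineral problem |
|plate bee take  |
|progress rock   |
|cheese fox      |
|island black    |
|heart golden how|
|microwave have  |

Derivation:
Line 1: ['mineral', 'problem'] (min_width=15, slack=1)
Line 2: ['plate', 'bee', 'take'] (min_width=14, slack=2)
Line 3: ['progress', 'rock'] (min_width=13, slack=3)
Line 4: ['cheese', 'fox'] (min_width=10, slack=6)
Line 5: ['island', 'black'] (min_width=12, slack=4)
Line 6: ['heart', 'golden', 'how'] (min_width=16, slack=0)
Line 7: ['microwave', 'have'] (min_width=14, slack=2)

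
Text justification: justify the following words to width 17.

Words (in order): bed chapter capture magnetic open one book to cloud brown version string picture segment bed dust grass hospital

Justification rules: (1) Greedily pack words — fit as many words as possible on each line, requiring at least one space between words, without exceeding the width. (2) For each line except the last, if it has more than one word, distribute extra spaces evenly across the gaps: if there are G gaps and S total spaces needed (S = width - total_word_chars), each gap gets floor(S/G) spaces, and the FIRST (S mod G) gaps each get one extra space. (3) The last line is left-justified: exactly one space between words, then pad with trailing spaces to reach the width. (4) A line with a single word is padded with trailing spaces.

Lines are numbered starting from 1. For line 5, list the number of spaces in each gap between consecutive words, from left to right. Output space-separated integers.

Line 1: ['bed', 'chapter'] (min_width=11, slack=6)
Line 2: ['capture', 'magnetic'] (min_width=16, slack=1)
Line 3: ['open', 'one', 'book', 'to'] (min_width=16, slack=1)
Line 4: ['cloud', 'brown'] (min_width=11, slack=6)
Line 5: ['version', 'string'] (min_width=14, slack=3)
Line 6: ['picture', 'segment'] (min_width=15, slack=2)
Line 7: ['bed', 'dust', 'grass'] (min_width=14, slack=3)
Line 8: ['hospital'] (min_width=8, slack=9)

Answer: 4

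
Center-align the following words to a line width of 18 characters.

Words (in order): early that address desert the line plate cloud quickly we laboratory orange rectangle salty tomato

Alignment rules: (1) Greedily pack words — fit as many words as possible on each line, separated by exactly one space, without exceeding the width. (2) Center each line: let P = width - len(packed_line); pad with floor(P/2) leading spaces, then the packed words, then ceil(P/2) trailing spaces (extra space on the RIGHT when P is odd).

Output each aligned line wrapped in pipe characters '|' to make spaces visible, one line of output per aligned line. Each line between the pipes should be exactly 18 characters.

Answer: |early that address|
| desert the line  |
|   plate cloud    |
|    quickly we    |
|laboratory orange |
| rectangle salty  |
|      tomato      |

Derivation:
Line 1: ['early', 'that', 'address'] (min_width=18, slack=0)
Line 2: ['desert', 'the', 'line'] (min_width=15, slack=3)
Line 3: ['plate', 'cloud'] (min_width=11, slack=7)
Line 4: ['quickly', 'we'] (min_width=10, slack=8)
Line 5: ['laboratory', 'orange'] (min_width=17, slack=1)
Line 6: ['rectangle', 'salty'] (min_width=15, slack=3)
Line 7: ['tomato'] (min_width=6, slack=12)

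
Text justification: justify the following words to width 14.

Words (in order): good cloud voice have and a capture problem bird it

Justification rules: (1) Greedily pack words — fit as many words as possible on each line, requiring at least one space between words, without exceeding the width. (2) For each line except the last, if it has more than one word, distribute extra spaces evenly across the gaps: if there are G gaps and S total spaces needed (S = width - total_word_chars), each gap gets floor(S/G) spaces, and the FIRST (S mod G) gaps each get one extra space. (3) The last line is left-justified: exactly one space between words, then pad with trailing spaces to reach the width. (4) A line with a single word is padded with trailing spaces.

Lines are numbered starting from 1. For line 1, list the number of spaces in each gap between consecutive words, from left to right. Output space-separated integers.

Answer: 5

Derivation:
Line 1: ['good', 'cloud'] (min_width=10, slack=4)
Line 2: ['voice', 'have', 'and'] (min_width=14, slack=0)
Line 3: ['a', 'capture'] (min_width=9, slack=5)
Line 4: ['problem', 'bird'] (min_width=12, slack=2)
Line 5: ['it'] (min_width=2, slack=12)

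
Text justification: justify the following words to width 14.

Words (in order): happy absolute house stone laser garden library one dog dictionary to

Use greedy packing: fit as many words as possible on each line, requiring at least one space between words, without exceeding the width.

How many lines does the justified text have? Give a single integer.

Answer: 6

Derivation:
Line 1: ['happy', 'absolute'] (min_width=14, slack=0)
Line 2: ['house', 'stone'] (min_width=11, slack=3)
Line 3: ['laser', 'garden'] (min_width=12, slack=2)
Line 4: ['library', 'one'] (min_width=11, slack=3)
Line 5: ['dog', 'dictionary'] (min_width=14, slack=0)
Line 6: ['to'] (min_width=2, slack=12)
Total lines: 6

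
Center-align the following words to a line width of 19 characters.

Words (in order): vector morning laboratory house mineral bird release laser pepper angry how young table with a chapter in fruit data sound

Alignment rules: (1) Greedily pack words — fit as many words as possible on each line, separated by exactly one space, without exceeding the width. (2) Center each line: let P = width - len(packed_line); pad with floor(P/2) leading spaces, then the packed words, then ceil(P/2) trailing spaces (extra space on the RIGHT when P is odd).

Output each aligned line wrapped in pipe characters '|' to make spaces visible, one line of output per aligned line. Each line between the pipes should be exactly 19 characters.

Line 1: ['vector', 'morning'] (min_width=14, slack=5)
Line 2: ['laboratory', 'house'] (min_width=16, slack=3)
Line 3: ['mineral', 'bird'] (min_width=12, slack=7)
Line 4: ['release', 'laser'] (min_width=13, slack=6)
Line 5: ['pepper', 'angry', 'how'] (min_width=16, slack=3)
Line 6: ['young', 'table', 'with', 'a'] (min_width=18, slack=1)
Line 7: ['chapter', 'in', 'fruit'] (min_width=16, slack=3)
Line 8: ['data', 'sound'] (min_width=10, slack=9)

Answer: |  vector morning   |
| laboratory house  |
|   mineral bird    |
|   release laser   |
| pepper angry how  |
|young table with a |
| chapter in fruit  |
|    data sound     |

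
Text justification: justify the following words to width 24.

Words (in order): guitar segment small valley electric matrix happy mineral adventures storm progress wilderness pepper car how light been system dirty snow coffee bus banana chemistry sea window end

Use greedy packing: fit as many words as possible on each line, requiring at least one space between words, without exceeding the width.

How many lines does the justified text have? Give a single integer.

Line 1: ['guitar', 'segment', 'small'] (min_width=20, slack=4)
Line 2: ['valley', 'electric', 'matrix'] (min_width=22, slack=2)
Line 3: ['happy', 'mineral', 'adventures'] (min_width=24, slack=0)
Line 4: ['storm', 'progress'] (min_width=14, slack=10)
Line 5: ['wilderness', 'pepper', 'car'] (min_width=21, slack=3)
Line 6: ['how', 'light', 'been', 'system'] (min_width=21, slack=3)
Line 7: ['dirty', 'snow', 'coffee', 'bus'] (min_width=21, slack=3)
Line 8: ['banana', 'chemistry', 'sea'] (min_width=20, slack=4)
Line 9: ['window', 'end'] (min_width=10, slack=14)
Total lines: 9

Answer: 9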